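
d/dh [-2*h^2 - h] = -4*h - 1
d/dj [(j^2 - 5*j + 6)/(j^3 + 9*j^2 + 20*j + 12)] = (-j^4 + 10*j^3 + 47*j^2 - 84*j - 180)/(j^6 + 18*j^5 + 121*j^4 + 384*j^3 + 616*j^2 + 480*j + 144)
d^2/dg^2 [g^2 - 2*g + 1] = 2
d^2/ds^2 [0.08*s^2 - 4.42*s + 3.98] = 0.160000000000000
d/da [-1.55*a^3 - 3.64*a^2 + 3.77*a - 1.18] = -4.65*a^2 - 7.28*a + 3.77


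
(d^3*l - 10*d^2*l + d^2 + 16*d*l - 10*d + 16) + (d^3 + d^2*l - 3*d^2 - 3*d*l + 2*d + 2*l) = d^3*l + d^3 - 9*d^2*l - 2*d^2 + 13*d*l - 8*d + 2*l + 16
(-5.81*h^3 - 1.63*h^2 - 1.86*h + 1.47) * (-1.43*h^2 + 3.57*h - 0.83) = 8.3083*h^5 - 18.4108*h^4 + 1.663*h^3 - 7.3894*h^2 + 6.7917*h - 1.2201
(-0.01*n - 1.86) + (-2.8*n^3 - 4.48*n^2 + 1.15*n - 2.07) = -2.8*n^3 - 4.48*n^2 + 1.14*n - 3.93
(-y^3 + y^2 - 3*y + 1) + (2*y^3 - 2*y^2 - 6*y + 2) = y^3 - y^2 - 9*y + 3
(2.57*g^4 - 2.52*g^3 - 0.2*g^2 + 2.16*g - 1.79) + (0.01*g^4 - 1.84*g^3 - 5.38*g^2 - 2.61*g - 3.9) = 2.58*g^4 - 4.36*g^3 - 5.58*g^2 - 0.45*g - 5.69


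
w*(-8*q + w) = -8*q*w + w^2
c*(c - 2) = c^2 - 2*c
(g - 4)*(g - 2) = g^2 - 6*g + 8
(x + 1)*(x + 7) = x^2 + 8*x + 7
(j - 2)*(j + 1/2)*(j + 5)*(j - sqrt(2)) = j^4 - sqrt(2)*j^3 + 7*j^3/2 - 17*j^2/2 - 7*sqrt(2)*j^2/2 - 5*j + 17*sqrt(2)*j/2 + 5*sqrt(2)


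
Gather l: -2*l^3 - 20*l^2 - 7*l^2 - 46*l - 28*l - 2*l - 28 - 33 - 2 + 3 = -2*l^3 - 27*l^2 - 76*l - 60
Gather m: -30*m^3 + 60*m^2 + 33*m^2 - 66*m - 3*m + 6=-30*m^3 + 93*m^2 - 69*m + 6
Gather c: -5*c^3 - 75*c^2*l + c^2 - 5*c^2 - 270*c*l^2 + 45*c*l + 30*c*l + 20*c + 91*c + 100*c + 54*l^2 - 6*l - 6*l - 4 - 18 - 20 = -5*c^3 + c^2*(-75*l - 4) + c*(-270*l^2 + 75*l + 211) + 54*l^2 - 12*l - 42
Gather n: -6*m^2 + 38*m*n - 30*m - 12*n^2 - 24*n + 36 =-6*m^2 - 30*m - 12*n^2 + n*(38*m - 24) + 36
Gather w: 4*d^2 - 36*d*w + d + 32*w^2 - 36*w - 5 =4*d^2 + d + 32*w^2 + w*(-36*d - 36) - 5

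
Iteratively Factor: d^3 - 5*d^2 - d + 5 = (d + 1)*(d^2 - 6*d + 5) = (d - 1)*(d + 1)*(d - 5)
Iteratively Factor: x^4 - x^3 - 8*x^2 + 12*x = (x + 3)*(x^3 - 4*x^2 + 4*x) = x*(x + 3)*(x^2 - 4*x + 4) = x*(x - 2)*(x + 3)*(x - 2)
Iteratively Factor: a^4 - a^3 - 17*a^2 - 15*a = (a + 3)*(a^3 - 4*a^2 - 5*a) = a*(a + 3)*(a^2 - 4*a - 5) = a*(a - 5)*(a + 3)*(a + 1)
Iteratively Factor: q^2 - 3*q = (q - 3)*(q)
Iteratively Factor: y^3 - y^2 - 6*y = (y)*(y^2 - y - 6) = y*(y - 3)*(y + 2)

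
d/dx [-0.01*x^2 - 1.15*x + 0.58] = -0.02*x - 1.15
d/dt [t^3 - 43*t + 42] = 3*t^2 - 43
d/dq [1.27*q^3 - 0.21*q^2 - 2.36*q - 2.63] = 3.81*q^2 - 0.42*q - 2.36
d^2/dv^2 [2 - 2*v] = 0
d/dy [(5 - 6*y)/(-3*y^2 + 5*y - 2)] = (-18*y^2 + 30*y - 13)/(9*y^4 - 30*y^3 + 37*y^2 - 20*y + 4)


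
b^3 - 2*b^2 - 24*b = b*(b - 6)*(b + 4)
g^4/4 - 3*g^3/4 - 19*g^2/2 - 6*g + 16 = (g/4 + 1)*(g - 8)*(g - 1)*(g + 2)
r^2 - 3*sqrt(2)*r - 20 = (r - 5*sqrt(2))*(r + 2*sqrt(2))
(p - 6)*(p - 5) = p^2 - 11*p + 30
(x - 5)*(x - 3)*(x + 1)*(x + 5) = x^4 - 2*x^3 - 28*x^2 + 50*x + 75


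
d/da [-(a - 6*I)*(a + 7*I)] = -2*a - I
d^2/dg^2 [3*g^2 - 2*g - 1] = 6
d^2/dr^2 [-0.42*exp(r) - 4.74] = -0.42*exp(r)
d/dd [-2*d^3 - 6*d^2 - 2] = 6*d*(-d - 2)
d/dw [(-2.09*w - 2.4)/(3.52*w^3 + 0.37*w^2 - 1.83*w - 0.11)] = (14.7136*w^3 + 26.1173*w^2 + 1.776*w - 4.1621)/(12.3904*w^6 + 2.6048*w^5 - 12.7463*w^4 - 2.1286*w^3 + 3.2675*w^2 + 0.4026*w + 0.0121)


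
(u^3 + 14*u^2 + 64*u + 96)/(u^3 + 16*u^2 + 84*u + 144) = (u + 4)/(u + 6)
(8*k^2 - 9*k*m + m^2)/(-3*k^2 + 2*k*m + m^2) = (-8*k + m)/(3*k + m)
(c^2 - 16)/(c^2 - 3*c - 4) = (c + 4)/(c + 1)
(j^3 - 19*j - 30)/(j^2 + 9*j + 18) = (j^2 - 3*j - 10)/(j + 6)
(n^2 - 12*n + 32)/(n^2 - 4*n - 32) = (n - 4)/(n + 4)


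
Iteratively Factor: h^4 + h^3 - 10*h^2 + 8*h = (h + 4)*(h^3 - 3*h^2 + 2*h) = (h - 2)*(h + 4)*(h^2 - h) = (h - 2)*(h - 1)*(h + 4)*(h)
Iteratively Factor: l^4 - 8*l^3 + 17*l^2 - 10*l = (l - 1)*(l^3 - 7*l^2 + 10*l) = (l - 5)*(l - 1)*(l^2 - 2*l) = l*(l - 5)*(l - 1)*(l - 2)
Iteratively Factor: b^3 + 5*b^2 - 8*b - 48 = (b + 4)*(b^2 + b - 12) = (b + 4)^2*(b - 3)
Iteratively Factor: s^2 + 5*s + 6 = (s + 3)*(s + 2)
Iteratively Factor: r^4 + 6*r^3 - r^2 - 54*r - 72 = (r - 3)*(r^3 + 9*r^2 + 26*r + 24) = (r - 3)*(r + 3)*(r^2 + 6*r + 8) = (r - 3)*(r + 2)*(r + 3)*(r + 4)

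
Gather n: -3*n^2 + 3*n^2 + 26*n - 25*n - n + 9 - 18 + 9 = 0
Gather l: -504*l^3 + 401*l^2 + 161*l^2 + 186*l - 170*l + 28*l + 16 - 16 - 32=-504*l^3 + 562*l^2 + 44*l - 32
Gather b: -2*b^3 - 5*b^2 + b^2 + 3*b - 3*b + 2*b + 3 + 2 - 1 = -2*b^3 - 4*b^2 + 2*b + 4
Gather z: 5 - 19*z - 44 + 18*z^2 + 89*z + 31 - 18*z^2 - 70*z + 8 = 0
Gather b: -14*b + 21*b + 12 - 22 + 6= 7*b - 4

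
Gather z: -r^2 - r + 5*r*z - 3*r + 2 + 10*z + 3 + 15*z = -r^2 - 4*r + z*(5*r + 25) + 5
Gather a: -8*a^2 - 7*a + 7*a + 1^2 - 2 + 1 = -8*a^2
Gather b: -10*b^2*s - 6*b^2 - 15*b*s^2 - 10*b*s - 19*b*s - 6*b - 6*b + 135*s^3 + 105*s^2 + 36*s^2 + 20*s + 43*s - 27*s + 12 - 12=b^2*(-10*s - 6) + b*(-15*s^2 - 29*s - 12) + 135*s^3 + 141*s^2 + 36*s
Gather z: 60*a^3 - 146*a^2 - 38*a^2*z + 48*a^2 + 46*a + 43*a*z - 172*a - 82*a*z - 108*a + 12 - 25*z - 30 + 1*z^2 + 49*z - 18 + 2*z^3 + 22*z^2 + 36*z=60*a^3 - 98*a^2 - 234*a + 2*z^3 + 23*z^2 + z*(-38*a^2 - 39*a + 60) - 36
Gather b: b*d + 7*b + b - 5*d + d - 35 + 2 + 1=b*(d + 8) - 4*d - 32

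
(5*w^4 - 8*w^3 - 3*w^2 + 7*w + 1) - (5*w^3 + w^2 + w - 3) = 5*w^4 - 13*w^3 - 4*w^2 + 6*w + 4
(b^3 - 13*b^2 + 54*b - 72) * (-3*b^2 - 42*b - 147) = -3*b^5 - 3*b^4 + 237*b^3 - 141*b^2 - 4914*b + 10584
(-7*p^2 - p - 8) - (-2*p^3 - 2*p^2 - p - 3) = 2*p^3 - 5*p^2 - 5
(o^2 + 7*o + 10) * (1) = o^2 + 7*o + 10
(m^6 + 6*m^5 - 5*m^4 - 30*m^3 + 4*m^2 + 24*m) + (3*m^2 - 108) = m^6 + 6*m^5 - 5*m^4 - 30*m^3 + 7*m^2 + 24*m - 108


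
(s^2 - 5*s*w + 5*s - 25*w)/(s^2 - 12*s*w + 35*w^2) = (s + 5)/(s - 7*w)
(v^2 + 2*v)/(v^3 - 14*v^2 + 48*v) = (v + 2)/(v^2 - 14*v + 48)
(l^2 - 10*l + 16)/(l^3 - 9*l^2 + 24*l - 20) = (l - 8)/(l^2 - 7*l + 10)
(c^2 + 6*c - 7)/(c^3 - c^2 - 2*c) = (-c^2 - 6*c + 7)/(c*(-c^2 + c + 2))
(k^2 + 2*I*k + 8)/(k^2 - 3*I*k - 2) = (k + 4*I)/(k - I)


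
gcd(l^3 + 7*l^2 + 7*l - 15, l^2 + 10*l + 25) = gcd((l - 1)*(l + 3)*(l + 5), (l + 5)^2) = l + 5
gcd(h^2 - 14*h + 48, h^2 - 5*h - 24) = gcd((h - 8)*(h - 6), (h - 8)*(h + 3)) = h - 8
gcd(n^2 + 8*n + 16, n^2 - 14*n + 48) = 1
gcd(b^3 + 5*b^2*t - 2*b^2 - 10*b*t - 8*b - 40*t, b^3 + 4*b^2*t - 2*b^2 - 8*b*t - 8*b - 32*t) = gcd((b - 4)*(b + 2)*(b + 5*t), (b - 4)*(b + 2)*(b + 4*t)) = b^2 - 2*b - 8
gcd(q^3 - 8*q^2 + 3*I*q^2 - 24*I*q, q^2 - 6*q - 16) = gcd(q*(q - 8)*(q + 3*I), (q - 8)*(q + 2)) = q - 8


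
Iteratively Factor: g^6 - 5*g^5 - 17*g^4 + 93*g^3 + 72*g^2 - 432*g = (g - 3)*(g^5 - 2*g^4 - 23*g^3 + 24*g^2 + 144*g) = g*(g - 3)*(g^4 - 2*g^3 - 23*g^2 + 24*g + 144) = g*(g - 3)*(g + 3)*(g^3 - 5*g^2 - 8*g + 48) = g*(g - 3)*(g + 3)^2*(g^2 - 8*g + 16) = g*(g - 4)*(g - 3)*(g + 3)^2*(g - 4)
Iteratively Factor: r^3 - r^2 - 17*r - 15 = (r - 5)*(r^2 + 4*r + 3) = (r - 5)*(r + 1)*(r + 3)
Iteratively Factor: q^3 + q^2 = (q)*(q^2 + q) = q^2*(q + 1)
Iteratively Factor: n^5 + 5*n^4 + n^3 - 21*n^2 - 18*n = (n)*(n^4 + 5*n^3 + n^2 - 21*n - 18) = n*(n + 3)*(n^3 + 2*n^2 - 5*n - 6) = n*(n + 3)^2*(n^2 - n - 2) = n*(n - 2)*(n + 3)^2*(n + 1)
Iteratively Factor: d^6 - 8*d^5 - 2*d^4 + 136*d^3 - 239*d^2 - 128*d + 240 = (d + 4)*(d^5 - 12*d^4 + 46*d^3 - 48*d^2 - 47*d + 60) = (d - 4)*(d + 4)*(d^4 - 8*d^3 + 14*d^2 + 8*d - 15) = (d - 4)*(d - 1)*(d + 4)*(d^3 - 7*d^2 + 7*d + 15) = (d - 4)*(d - 1)*(d + 1)*(d + 4)*(d^2 - 8*d + 15) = (d - 4)*(d - 3)*(d - 1)*(d + 1)*(d + 4)*(d - 5)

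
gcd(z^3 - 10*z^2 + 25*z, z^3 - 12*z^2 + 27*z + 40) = z - 5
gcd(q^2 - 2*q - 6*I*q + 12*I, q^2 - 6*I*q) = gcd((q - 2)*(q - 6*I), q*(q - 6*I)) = q - 6*I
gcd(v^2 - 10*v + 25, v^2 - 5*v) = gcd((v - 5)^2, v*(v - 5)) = v - 5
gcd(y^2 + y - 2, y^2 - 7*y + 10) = 1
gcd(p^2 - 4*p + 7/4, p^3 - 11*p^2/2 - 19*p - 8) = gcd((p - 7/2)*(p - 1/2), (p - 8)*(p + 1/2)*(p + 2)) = 1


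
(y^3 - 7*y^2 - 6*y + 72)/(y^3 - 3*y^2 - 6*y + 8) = (y^2 - 3*y - 18)/(y^2 + y - 2)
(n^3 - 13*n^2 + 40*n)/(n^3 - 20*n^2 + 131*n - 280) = n/(n - 7)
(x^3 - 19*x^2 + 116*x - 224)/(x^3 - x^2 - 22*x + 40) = (x^2 - 15*x + 56)/(x^2 + 3*x - 10)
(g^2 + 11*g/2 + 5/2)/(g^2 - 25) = (g + 1/2)/(g - 5)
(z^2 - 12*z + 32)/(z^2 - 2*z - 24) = (-z^2 + 12*z - 32)/(-z^2 + 2*z + 24)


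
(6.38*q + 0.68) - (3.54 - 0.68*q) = 7.06*q - 2.86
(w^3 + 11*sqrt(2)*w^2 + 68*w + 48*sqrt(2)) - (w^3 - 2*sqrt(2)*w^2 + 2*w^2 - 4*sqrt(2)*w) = -2*w^2 + 13*sqrt(2)*w^2 + 4*sqrt(2)*w + 68*w + 48*sqrt(2)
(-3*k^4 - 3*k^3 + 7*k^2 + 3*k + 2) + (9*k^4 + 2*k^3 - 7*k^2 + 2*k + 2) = 6*k^4 - k^3 + 5*k + 4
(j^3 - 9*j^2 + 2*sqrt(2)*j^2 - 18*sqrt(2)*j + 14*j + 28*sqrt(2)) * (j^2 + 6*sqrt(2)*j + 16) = j^5 - 9*j^4 + 8*sqrt(2)*j^4 - 72*sqrt(2)*j^3 + 54*j^3 - 360*j^2 + 144*sqrt(2)*j^2 - 288*sqrt(2)*j + 560*j + 448*sqrt(2)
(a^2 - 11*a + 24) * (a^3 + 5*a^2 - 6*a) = a^5 - 6*a^4 - 37*a^3 + 186*a^2 - 144*a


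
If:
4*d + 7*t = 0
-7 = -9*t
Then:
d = -49/36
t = 7/9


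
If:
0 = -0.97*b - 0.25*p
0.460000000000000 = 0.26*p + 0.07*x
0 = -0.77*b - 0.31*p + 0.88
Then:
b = -2.03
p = 7.89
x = -22.73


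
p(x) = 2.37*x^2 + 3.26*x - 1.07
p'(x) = 4.74*x + 3.26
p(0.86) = 3.49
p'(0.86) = 7.34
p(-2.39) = 4.68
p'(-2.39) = -8.07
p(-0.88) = -2.10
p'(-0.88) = -0.91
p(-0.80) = -2.16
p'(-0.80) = -0.53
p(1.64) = 10.65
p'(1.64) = 11.03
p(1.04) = 4.88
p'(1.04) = 8.19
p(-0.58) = -2.16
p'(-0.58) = 0.51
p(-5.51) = 52.92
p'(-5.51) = -22.86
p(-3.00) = 10.48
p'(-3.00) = -10.96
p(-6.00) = 64.69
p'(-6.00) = -25.18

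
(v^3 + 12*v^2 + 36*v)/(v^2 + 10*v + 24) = v*(v + 6)/(v + 4)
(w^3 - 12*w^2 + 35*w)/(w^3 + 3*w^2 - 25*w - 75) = w*(w - 7)/(w^2 + 8*w + 15)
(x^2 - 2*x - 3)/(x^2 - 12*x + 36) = (x^2 - 2*x - 3)/(x^2 - 12*x + 36)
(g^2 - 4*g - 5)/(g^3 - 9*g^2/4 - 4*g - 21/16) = 16*(-g^2 + 4*g + 5)/(-16*g^3 + 36*g^2 + 64*g + 21)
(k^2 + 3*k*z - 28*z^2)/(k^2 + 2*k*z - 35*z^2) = (-k + 4*z)/(-k + 5*z)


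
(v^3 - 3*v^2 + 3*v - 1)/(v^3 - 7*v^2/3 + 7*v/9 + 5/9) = 9*(v^2 - 2*v + 1)/(9*v^2 - 12*v - 5)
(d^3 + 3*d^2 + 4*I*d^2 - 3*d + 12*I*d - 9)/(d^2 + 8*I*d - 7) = (d^2 + 3*d*(1 + I) + 9*I)/(d + 7*I)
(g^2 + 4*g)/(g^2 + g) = (g + 4)/(g + 1)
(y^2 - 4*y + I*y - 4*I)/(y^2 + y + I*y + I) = (y - 4)/(y + 1)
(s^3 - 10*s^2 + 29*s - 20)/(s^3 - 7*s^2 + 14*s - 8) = (s - 5)/(s - 2)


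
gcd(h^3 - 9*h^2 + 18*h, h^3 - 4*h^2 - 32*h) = h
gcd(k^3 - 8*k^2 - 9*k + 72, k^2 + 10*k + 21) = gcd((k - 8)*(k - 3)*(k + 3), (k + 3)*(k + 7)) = k + 3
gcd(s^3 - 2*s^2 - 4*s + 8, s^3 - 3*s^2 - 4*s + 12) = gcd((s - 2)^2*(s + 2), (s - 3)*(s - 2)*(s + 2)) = s^2 - 4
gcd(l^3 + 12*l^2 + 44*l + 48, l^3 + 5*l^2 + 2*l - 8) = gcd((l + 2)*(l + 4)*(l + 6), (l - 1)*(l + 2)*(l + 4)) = l^2 + 6*l + 8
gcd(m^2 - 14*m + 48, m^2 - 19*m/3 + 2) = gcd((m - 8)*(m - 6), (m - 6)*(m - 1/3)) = m - 6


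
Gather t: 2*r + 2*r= 4*r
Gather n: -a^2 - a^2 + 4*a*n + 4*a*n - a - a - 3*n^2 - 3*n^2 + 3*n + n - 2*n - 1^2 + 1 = -2*a^2 - 2*a - 6*n^2 + n*(8*a + 2)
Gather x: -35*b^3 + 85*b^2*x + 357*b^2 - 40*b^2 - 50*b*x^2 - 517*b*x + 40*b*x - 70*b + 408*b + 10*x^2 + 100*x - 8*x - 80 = -35*b^3 + 317*b^2 + 338*b + x^2*(10 - 50*b) + x*(85*b^2 - 477*b + 92) - 80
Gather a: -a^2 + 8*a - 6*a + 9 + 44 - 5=-a^2 + 2*a + 48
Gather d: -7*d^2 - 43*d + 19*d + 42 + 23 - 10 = -7*d^2 - 24*d + 55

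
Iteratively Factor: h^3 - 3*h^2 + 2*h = (h)*(h^2 - 3*h + 2) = h*(h - 2)*(h - 1)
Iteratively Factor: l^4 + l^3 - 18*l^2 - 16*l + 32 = (l - 4)*(l^3 + 5*l^2 + 2*l - 8) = (l - 4)*(l + 2)*(l^2 + 3*l - 4) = (l - 4)*(l - 1)*(l + 2)*(l + 4)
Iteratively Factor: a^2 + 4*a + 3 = (a + 1)*(a + 3)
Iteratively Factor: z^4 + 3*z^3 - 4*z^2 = (z)*(z^3 + 3*z^2 - 4*z) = z*(z - 1)*(z^2 + 4*z) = z*(z - 1)*(z + 4)*(z)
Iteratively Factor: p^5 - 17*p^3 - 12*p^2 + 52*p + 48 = (p + 1)*(p^4 - p^3 - 16*p^2 + 4*p + 48) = (p + 1)*(p + 2)*(p^3 - 3*p^2 - 10*p + 24) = (p - 4)*(p + 1)*(p + 2)*(p^2 + p - 6) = (p - 4)*(p + 1)*(p + 2)*(p + 3)*(p - 2)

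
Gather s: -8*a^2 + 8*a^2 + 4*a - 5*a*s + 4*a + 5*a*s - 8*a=0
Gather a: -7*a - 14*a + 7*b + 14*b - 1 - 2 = -21*a + 21*b - 3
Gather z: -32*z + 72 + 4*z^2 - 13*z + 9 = 4*z^2 - 45*z + 81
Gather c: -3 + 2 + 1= 0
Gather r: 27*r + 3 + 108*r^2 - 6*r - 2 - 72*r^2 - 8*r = 36*r^2 + 13*r + 1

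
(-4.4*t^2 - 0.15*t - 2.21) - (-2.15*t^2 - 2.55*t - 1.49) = -2.25*t^2 + 2.4*t - 0.72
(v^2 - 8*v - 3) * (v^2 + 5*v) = v^4 - 3*v^3 - 43*v^2 - 15*v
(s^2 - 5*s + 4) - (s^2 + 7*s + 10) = -12*s - 6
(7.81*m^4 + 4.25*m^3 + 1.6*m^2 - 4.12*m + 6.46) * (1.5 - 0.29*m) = -2.2649*m^5 + 10.4825*m^4 + 5.911*m^3 + 3.5948*m^2 - 8.0534*m + 9.69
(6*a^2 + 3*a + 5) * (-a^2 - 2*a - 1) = -6*a^4 - 15*a^3 - 17*a^2 - 13*a - 5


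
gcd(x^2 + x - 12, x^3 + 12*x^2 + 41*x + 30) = 1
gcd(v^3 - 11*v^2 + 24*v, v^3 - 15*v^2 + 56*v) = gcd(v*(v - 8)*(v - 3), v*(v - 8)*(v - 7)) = v^2 - 8*v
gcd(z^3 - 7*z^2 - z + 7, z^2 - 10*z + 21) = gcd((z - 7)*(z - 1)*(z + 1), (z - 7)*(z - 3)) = z - 7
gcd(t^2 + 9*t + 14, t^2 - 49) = t + 7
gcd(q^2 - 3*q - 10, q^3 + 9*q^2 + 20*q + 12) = q + 2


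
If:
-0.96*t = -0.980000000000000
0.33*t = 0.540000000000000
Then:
No Solution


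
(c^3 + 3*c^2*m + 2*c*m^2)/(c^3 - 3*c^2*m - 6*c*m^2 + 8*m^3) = c*(c + m)/(c^2 - 5*c*m + 4*m^2)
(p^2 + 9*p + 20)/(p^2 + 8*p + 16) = (p + 5)/(p + 4)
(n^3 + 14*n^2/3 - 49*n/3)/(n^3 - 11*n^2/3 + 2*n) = (3*n^2 + 14*n - 49)/(3*n^2 - 11*n + 6)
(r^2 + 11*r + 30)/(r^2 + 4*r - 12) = (r + 5)/(r - 2)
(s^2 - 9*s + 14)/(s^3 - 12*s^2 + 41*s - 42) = 1/(s - 3)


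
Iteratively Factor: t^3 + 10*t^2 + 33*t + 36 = (t + 3)*(t^2 + 7*t + 12) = (t + 3)^2*(t + 4)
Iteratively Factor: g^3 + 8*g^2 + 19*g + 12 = (g + 3)*(g^2 + 5*g + 4) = (g + 1)*(g + 3)*(g + 4)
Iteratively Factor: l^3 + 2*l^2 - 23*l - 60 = (l - 5)*(l^2 + 7*l + 12) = (l - 5)*(l + 3)*(l + 4)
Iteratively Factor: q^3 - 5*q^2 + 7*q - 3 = (q - 3)*(q^2 - 2*q + 1) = (q - 3)*(q - 1)*(q - 1)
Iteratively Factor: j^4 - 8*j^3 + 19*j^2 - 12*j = (j - 4)*(j^3 - 4*j^2 + 3*j) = (j - 4)*(j - 1)*(j^2 - 3*j) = j*(j - 4)*(j - 1)*(j - 3)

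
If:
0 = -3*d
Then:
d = 0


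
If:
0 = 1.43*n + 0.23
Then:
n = -0.16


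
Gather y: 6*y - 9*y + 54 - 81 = -3*y - 27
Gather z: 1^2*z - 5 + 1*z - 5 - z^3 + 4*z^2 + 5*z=-z^3 + 4*z^2 + 7*z - 10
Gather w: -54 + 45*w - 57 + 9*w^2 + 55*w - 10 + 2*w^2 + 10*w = 11*w^2 + 110*w - 121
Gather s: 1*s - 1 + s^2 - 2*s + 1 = s^2 - s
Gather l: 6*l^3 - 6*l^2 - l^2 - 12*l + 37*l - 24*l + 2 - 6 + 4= 6*l^3 - 7*l^2 + l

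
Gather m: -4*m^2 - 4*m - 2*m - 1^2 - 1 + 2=-4*m^2 - 6*m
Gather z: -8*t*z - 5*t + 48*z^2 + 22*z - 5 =-5*t + 48*z^2 + z*(22 - 8*t) - 5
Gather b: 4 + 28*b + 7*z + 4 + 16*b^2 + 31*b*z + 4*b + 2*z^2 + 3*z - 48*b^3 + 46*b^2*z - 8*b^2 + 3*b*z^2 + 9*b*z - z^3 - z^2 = -48*b^3 + b^2*(46*z + 8) + b*(3*z^2 + 40*z + 32) - z^3 + z^2 + 10*z + 8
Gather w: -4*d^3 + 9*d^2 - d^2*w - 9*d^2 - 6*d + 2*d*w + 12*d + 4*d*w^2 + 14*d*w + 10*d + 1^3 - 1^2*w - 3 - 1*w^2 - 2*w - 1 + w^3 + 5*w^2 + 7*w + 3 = -4*d^3 + 16*d + w^3 + w^2*(4*d + 4) + w*(-d^2 + 16*d + 4)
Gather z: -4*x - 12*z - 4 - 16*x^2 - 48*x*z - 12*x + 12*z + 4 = -16*x^2 - 48*x*z - 16*x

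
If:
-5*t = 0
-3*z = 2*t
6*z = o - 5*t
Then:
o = 0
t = 0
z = 0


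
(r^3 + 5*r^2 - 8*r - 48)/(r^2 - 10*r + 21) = (r^2 + 8*r + 16)/(r - 7)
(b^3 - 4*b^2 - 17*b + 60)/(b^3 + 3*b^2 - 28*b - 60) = (b^2 + b - 12)/(b^2 + 8*b + 12)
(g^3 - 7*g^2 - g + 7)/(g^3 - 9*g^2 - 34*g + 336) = (g^2 - 1)/(g^2 - 2*g - 48)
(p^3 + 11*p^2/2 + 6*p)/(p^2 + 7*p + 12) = p*(2*p + 3)/(2*(p + 3))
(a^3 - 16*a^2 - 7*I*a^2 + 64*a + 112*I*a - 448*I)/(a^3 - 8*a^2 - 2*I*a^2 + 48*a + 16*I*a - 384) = (a^2 - a*(8 + 7*I) + 56*I)/(a^2 - 2*I*a + 48)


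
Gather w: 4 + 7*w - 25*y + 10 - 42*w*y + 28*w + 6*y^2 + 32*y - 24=w*(35 - 42*y) + 6*y^2 + 7*y - 10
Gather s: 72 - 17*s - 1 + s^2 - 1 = s^2 - 17*s + 70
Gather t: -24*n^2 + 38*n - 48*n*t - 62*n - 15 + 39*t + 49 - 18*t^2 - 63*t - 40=-24*n^2 - 24*n - 18*t^2 + t*(-48*n - 24) - 6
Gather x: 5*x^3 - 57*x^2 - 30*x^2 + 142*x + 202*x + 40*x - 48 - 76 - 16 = 5*x^3 - 87*x^2 + 384*x - 140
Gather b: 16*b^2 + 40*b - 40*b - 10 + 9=16*b^2 - 1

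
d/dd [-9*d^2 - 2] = -18*d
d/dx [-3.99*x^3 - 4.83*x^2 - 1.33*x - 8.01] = -11.97*x^2 - 9.66*x - 1.33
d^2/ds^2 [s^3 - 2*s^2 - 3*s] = 6*s - 4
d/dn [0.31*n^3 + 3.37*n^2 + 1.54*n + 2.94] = 0.93*n^2 + 6.74*n + 1.54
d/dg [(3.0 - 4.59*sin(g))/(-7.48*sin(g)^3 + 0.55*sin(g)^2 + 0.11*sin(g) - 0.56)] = (-68.6664*sin(g)^3 + 69.8445*sin(g)^2 - 3.3*sin(g) + 2.2404)*cos(g)/(55.9504*sin(g)^6 - 8.228*sin(g)^5 - 1.3431*sin(g)^4 + 8.4986*sin(g)^3 - 0.6039*sin(g)^2 - 0.1232*sin(g) + 0.3136)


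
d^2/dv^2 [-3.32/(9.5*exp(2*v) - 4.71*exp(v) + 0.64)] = (-3.32*(19.0*exp(v) - 4.71)*(38.0*exp(v) - 9.42)*exp(v) + (126.16*exp(v) - 15.6372)*(9.5*exp(2*v) - 4.71*exp(v) + 0.64))*exp(v)/(9.5*exp(2*v) - 4.71*exp(v) + 0.64)^3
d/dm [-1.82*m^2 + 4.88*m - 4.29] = 4.88 - 3.64*m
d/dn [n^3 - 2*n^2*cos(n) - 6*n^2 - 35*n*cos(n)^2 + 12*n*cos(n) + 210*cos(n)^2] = 2*n^2*sin(n) + 3*n^2 - 12*n*sin(n) + 35*n*sin(2*n) - 4*n*cos(n) - 12*n - 210*sin(2*n) - 35*cos(n)^2 + 12*cos(n)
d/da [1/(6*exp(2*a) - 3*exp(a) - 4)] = (3 - 12*exp(a))*exp(a)/(-6*exp(2*a) + 3*exp(a) + 4)^2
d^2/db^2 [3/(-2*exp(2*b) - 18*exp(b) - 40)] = 3*(-2*(2*exp(b) + 9)^2*exp(b) + (4*exp(b) + 9)*(exp(2*b) + 9*exp(b) + 20))*exp(b)/(2*(exp(2*b) + 9*exp(b) + 20)^3)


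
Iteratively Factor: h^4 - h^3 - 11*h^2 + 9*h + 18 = (h - 3)*(h^3 + 2*h^2 - 5*h - 6) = (h - 3)*(h + 3)*(h^2 - h - 2) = (h - 3)*(h + 1)*(h + 3)*(h - 2)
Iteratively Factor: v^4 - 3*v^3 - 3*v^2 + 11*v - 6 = (v + 2)*(v^3 - 5*v^2 + 7*v - 3) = (v - 1)*(v + 2)*(v^2 - 4*v + 3) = (v - 1)^2*(v + 2)*(v - 3)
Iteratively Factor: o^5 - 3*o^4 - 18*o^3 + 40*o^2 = (o + 4)*(o^4 - 7*o^3 + 10*o^2) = (o - 2)*(o + 4)*(o^3 - 5*o^2) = o*(o - 2)*(o + 4)*(o^2 - 5*o) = o*(o - 5)*(o - 2)*(o + 4)*(o)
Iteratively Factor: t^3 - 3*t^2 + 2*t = (t)*(t^2 - 3*t + 2) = t*(t - 1)*(t - 2)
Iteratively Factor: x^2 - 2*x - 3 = (x + 1)*(x - 3)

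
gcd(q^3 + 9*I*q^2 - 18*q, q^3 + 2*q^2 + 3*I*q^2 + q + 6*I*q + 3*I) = q + 3*I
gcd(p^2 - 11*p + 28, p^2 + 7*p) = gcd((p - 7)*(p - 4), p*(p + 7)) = 1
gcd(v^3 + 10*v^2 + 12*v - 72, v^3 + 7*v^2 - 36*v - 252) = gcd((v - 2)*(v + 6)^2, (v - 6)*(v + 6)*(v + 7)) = v + 6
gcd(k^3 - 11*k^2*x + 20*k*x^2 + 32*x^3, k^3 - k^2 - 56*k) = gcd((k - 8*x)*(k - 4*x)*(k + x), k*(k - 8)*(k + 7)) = 1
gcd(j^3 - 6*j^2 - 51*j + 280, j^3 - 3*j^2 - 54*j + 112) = j^2 - j - 56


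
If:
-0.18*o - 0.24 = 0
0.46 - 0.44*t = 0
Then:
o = -1.33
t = 1.05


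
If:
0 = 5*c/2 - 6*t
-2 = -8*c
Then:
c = 1/4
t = 5/48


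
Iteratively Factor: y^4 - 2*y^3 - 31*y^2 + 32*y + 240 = (y - 5)*(y^3 + 3*y^2 - 16*y - 48) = (y - 5)*(y - 4)*(y^2 + 7*y + 12) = (y - 5)*(y - 4)*(y + 3)*(y + 4)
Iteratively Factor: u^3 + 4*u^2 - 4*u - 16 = (u + 4)*(u^2 - 4) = (u + 2)*(u + 4)*(u - 2)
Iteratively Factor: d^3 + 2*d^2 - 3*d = (d)*(d^2 + 2*d - 3) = d*(d + 3)*(d - 1)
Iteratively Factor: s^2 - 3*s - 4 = (s - 4)*(s + 1)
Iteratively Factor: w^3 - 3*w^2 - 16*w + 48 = (w - 4)*(w^2 + w - 12) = (w - 4)*(w + 4)*(w - 3)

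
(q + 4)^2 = q^2 + 8*q + 16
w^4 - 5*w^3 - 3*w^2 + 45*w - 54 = (w - 3)^2*(w - 2)*(w + 3)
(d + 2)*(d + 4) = d^2 + 6*d + 8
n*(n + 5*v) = n^2 + 5*n*v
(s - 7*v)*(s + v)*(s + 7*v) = s^3 + s^2*v - 49*s*v^2 - 49*v^3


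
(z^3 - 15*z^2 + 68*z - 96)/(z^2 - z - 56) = (z^2 - 7*z + 12)/(z + 7)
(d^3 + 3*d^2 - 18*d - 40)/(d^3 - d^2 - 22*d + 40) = (d + 2)/(d - 2)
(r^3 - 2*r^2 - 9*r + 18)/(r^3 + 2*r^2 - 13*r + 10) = (r^2 - 9)/(r^2 + 4*r - 5)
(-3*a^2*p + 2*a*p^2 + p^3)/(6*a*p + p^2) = (-3*a^2 + 2*a*p + p^2)/(6*a + p)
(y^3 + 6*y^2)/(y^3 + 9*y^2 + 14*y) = y*(y + 6)/(y^2 + 9*y + 14)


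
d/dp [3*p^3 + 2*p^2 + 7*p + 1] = 9*p^2 + 4*p + 7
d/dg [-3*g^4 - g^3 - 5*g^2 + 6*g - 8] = -12*g^3 - 3*g^2 - 10*g + 6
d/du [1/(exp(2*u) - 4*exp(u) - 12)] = 2*(2 - exp(u))*exp(u)/(-exp(2*u) + 4*exp(u) + 12)^2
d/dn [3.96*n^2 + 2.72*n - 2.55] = 7.92*n + 2.72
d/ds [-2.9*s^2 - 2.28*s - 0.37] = -5.8*s - 2.28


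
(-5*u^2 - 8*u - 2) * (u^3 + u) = -5*u^5 - 8*u^4 - 7*u^3 - 8*u^2 - 2*u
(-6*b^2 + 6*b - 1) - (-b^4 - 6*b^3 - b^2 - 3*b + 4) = b^4 + 6*b^3 - 5*b^2 + 9*b - 5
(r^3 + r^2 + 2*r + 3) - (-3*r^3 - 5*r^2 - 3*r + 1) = 4*r^3 + 6*r^2 + 5*r + 2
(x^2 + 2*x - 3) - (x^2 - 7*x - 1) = 9*x - 2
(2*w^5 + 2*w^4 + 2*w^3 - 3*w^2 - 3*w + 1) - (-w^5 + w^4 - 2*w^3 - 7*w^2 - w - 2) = 3*w^5 + w^4 + 4*w^3 + 4*w^2 - 2*w + 3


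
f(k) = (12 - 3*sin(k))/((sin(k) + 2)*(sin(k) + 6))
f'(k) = -(12 - 3*sin(k))*cos(k)/((sin(k) + 2)*(sin(k) + 6)^2) - (12 - 3*sin(k))*cos(k)/((sin(k) + 2)^2*(sin(k) + 6)) - 3*cos(k)/((sin(k) + 2)*(sin(k) + 6))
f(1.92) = 0.45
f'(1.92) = 0.12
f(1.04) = 0.48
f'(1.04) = -0.20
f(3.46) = 1.35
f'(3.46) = 1.28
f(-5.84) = 0.69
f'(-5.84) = -0.53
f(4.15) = 2.44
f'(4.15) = 1.65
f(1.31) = 0.44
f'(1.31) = -0.09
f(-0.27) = 1.29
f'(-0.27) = -1.22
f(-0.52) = 1.63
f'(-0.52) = -1.51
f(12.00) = 1.70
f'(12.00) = -1.56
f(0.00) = 1.00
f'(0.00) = -0.92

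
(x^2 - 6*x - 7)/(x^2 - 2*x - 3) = (x - 7)/(x - 3)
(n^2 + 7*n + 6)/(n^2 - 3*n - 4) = (n + 6)/(n - 4)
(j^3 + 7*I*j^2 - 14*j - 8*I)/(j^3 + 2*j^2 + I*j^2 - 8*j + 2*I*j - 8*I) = (j^2 + 6*I*j - 8)/(j^2 + 2*j - 8)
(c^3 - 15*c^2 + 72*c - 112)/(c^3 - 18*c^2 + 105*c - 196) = (c - 4)/(c - 7)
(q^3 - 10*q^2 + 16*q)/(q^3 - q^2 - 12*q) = (-q^2 + 10*q - 16)/(-q^2 + q + 12)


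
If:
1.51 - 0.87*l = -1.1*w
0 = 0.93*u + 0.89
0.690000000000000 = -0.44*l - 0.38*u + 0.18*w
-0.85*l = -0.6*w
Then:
No Solution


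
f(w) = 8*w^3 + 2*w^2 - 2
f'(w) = 24*w^2 + 4*w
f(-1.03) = -8.62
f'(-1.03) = 21.34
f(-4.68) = -778.22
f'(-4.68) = 506.94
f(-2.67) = -140.02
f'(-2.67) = 160.41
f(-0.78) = -4.58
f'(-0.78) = 11.48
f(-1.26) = -14.83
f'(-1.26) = 33.06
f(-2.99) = -197.97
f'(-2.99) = 202.60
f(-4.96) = -928.99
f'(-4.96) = 570.60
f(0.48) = -0.65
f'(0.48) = 7.45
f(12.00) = 14110.00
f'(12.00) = 3504.00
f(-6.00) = -1658.00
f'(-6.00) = 840.00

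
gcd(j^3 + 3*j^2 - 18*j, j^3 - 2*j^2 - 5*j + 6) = j - 3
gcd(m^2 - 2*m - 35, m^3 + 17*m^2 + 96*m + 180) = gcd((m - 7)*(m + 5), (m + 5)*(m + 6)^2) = m + 5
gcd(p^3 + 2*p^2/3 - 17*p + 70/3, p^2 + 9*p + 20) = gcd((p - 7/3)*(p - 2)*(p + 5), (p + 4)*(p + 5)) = p + 5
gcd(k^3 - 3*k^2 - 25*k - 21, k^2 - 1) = k + 1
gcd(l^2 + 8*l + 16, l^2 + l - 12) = l + 4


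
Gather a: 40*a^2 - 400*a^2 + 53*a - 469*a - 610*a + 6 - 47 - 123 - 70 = -360*a^2 - 1026*a - 234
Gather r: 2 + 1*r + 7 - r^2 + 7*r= -r^2 + 8*r + 9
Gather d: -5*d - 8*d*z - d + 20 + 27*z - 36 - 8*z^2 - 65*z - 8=d*(-8*z - 6) - 8*z^2 - 38*z - 24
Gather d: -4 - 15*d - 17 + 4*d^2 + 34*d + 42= 4*d^2 + 19*d + 21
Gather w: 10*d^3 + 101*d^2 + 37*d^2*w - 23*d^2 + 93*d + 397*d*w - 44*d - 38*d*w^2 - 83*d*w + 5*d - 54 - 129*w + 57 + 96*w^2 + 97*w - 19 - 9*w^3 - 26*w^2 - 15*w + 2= 10*d^3 + 78*d^2 + 54*d - 9*w^3 + w^2*(70 - 38*d) + w*(37*d^2 + 314*d - 47) - 14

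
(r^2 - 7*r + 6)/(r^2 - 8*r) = (r^2 - 7*r + 6)/(r*(r - 8))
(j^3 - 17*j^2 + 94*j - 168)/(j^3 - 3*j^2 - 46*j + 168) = (j - 7)/(j + 7)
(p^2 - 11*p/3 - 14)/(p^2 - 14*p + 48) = (p + 7/3)/(p - 8)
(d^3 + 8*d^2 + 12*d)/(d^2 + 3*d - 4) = d*(d^2 + 8*d + 12)/(d^2 + 3*d - 4)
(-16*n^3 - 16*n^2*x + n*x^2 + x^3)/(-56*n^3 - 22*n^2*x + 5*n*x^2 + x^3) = (4*n^2 + 5*n*x + x^2)/(14*n^2 + 9*n*x + x^2)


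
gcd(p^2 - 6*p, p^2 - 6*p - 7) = 1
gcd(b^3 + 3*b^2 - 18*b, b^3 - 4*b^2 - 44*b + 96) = b + 6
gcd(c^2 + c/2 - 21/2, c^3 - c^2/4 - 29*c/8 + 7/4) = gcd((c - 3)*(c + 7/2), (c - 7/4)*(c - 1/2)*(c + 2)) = 1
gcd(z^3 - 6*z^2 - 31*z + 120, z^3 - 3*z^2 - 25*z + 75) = z^2 + 2*z - 15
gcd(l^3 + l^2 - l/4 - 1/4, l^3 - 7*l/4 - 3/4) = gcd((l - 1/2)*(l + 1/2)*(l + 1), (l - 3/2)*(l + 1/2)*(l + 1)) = l^2 + 3*l/2 + 1/2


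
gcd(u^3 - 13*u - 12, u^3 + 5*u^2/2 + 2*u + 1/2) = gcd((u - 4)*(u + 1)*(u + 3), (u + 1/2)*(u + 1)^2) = u + 1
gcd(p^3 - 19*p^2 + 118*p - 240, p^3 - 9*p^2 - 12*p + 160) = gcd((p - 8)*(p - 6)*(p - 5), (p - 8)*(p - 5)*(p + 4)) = p^2 - 13*p + 40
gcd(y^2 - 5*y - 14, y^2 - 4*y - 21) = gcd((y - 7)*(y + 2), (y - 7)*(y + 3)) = y - 7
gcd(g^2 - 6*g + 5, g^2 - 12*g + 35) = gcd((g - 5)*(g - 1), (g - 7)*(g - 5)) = g - 5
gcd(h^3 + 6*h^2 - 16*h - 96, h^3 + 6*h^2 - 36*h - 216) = h + 6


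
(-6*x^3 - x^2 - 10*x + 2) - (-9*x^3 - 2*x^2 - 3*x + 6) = 3*x^3 + x^2 - 7*x - 4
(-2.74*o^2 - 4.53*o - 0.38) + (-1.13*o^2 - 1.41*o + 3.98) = -3.87*o^2 - 5.94*o + 3.6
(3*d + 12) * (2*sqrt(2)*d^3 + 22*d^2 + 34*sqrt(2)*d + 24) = 6*sqrt(2)*d^4 + 24*sqrt(2)*d^3 + 66*d^3 + 102*sqrt(2)*d^2 + 264*d^2 + 72*d + 408*sqrt(2)*d + 288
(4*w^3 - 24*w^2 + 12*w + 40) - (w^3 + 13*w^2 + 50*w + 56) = 3*w^3 - 37*w^2 - 38*w - 16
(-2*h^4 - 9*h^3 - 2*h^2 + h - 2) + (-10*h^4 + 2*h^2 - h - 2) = -12*h^4 - 9*h^3 - 4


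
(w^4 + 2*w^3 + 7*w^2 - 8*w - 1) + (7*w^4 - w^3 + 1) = 8*w^4 + w^3 + 7*w^2 - 8*w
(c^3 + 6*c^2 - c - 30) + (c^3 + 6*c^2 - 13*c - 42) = 2*c^3 + 12*c^2 - 14*c - 72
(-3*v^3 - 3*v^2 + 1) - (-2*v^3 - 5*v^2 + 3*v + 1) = -v^3 + 2*v^2 - 3*v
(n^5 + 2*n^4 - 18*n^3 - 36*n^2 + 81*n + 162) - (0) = n^5 + 2*n^4 - 18*n^3 - 36*n^2 + 81*n + 162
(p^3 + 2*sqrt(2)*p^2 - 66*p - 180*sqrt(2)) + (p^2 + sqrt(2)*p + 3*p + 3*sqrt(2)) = p^3 + p^2 + 2*sqrt(2)*p^2 - 63*p + sqrt(2)*p - 177*sqrt(2)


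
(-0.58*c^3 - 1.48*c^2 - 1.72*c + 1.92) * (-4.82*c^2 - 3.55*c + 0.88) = 2.7956*c^5 + 9.1926*c^4 + 13.034*c^3 - 4.4508*c^2 - 8.3296*c + 1.6896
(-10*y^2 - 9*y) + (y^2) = -9*y^2 - 9*y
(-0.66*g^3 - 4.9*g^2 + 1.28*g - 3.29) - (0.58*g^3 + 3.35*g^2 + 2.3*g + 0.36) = -1.24*g^3 - 8.25*g^2 - 1.02*g - 3.65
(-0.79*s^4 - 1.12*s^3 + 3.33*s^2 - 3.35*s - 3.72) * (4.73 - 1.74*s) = 1.3746*s^5 - 1.7879*s^4 - 11.0918*s^3 + 21.5799*s^2 - 9.3727*s - 17.5956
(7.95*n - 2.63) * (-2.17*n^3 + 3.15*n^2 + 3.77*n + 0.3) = -17.2515*n^4 + 30.7496*n^3 + 21.687*n^2 - 7.5301*n - 0.789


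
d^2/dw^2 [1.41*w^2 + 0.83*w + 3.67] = 2.82000000000000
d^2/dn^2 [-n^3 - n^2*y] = -6*n - 2*y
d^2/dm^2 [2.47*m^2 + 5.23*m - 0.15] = 4.94000000000000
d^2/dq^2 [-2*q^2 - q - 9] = -4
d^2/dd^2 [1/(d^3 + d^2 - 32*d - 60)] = 2*(-(3*d + 1)*(d^3 + d^2 - 32*d - 60) + (3*d^2 + 2*d - 32)^2)/(d^3 + d^2 - 32*d - 60)^3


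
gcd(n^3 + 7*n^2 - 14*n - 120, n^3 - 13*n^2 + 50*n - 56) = n - 4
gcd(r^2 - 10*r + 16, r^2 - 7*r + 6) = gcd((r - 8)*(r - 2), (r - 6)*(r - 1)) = 1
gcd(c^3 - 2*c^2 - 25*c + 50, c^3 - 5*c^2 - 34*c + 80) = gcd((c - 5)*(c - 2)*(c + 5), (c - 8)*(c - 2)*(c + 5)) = c^2 + 3*c - 10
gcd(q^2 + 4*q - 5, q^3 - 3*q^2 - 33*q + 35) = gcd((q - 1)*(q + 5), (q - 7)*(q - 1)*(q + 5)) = q^2 + 4*q - 5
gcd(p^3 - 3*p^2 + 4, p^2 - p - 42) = 1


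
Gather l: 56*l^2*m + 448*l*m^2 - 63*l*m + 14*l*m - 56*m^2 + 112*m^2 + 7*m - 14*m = 56*l^2*m + l*(448*m^2 - 49*m) + 56*m^2 - 7*m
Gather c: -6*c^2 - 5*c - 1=-6*c^2 - 5*c - 1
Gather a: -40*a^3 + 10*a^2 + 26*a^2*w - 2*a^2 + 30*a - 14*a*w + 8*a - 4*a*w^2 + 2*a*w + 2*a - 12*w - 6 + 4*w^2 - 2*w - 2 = -40*a^3 + a^2*(26*w + 8) + a*(-4*w^2 - 12*w + 40) + 4*w^2 - 14*w - 8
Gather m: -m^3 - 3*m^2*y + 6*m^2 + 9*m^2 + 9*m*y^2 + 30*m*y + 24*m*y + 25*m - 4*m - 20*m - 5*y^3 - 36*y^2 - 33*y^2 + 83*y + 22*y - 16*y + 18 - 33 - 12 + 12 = -m^3 + m^2*(15 - 3*y) + m*(9*y^2 + 54*y + 1) - 5*y^3 - 69*y^2 + 89*y - 15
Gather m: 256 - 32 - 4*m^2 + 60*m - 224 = -4*m^2 + 60*m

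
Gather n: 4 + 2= 6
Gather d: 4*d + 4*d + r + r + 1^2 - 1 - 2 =8*d + 2*r - 2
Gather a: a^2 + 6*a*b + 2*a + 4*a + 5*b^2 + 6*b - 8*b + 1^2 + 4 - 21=a^2 + a*(6*b + 6) + 5*b^2 - 2*b - 16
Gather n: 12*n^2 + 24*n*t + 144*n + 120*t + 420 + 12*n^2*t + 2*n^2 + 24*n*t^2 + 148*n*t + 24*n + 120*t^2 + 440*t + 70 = n^2*(12*t + 14) + n*(24*t^2 + 172*t + 168) + 120*t^2 + 560*t + 490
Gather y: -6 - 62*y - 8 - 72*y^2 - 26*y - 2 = -72*y^2 - 88*y - 16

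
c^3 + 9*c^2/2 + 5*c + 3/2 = (c + 1/2)*(c + 1)*(c + 3)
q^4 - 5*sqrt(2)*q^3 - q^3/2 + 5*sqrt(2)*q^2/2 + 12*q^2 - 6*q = q*(q - 1/2)*(q - 3*sqrt(2))*(q - 2*sqrt(2))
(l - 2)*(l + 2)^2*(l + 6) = l^4 + 8*l^3 + 8*l^2 - 32*l - 48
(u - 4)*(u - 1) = u^2 - 5*u + 4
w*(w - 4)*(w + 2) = w^3 - 2*w^2 - 8*w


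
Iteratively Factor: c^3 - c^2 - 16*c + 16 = (c - 1)*(c^2 - 16) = (c - 4)*(c - 1)*(c + 4)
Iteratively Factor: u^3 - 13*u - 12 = (u - 4)*(u^2 + 4*u + 3) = (u - 4)*(u + 1)*(u + 3)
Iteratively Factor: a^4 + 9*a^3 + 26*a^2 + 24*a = (a + 4)*(a^3 + 5*a^2 + 6*a) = (a + 3)*(a + 4)*(a^2 + 2*a) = a*(a + 3)*(a + 4)*(a + 2)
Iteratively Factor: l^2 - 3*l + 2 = (l - 1)*(l - 2)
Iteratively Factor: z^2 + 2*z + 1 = (z + 1)*(z + 1)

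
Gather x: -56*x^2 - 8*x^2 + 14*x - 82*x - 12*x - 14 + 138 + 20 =-64*x^2 - 80*x + 144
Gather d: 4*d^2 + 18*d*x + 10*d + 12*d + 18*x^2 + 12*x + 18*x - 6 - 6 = 4*d^2 + d*(18*x + 22) + 18*x^2 + 30*x - 12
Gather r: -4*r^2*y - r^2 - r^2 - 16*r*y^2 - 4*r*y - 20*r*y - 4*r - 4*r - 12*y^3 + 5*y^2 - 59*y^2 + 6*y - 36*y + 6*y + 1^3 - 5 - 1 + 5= r^2*(-4*y - 2) + r*(-16*y^2 - 24*y - 8) - 12*y^3 - 54*y^2 - 24*y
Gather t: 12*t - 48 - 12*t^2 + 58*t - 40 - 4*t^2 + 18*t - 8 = -16*t^2 + 88*t - 96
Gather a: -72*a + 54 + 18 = 72 - 72*a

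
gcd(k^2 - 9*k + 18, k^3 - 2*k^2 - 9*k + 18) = k - 3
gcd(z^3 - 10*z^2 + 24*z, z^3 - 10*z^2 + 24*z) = z^3 - 10*z^2 + 24*z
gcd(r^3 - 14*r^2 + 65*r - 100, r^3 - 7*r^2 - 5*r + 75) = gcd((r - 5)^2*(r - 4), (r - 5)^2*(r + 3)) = r^2 - 10*r + 25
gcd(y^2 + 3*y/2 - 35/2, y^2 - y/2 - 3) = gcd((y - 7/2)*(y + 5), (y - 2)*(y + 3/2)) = 1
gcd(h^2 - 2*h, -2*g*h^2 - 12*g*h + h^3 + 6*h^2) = h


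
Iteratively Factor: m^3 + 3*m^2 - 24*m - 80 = (m - 5)*(m^2 + 8*m + 16) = (m - 5)*(m + 4)*(m + 4)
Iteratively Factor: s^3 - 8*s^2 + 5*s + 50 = (s + 2)*(s^2 - 10*s + 25) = (s - 5)*(s + 2)*(s - 5)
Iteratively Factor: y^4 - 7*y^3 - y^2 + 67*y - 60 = (y - 4)*(y^3 - 3*y^2 - 13*y + 15) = (y - 4)*(y - 1)*(y^2 - 2*y - 15) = (y - 4)*(y - 1)*(y + 3)*(y - 5)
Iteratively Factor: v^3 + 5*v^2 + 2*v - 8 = (v + 4)*(v^2 + v - 2) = (v - 1)*(v + 4)*(v + 2)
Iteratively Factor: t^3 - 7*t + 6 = (t - 1)*(t^2 + t - 6) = (t - 2)*(t - 1)*(t + 3)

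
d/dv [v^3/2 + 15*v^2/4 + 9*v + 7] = 3*v^2/2 + 15*v/2 + 9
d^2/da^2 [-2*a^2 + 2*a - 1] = -4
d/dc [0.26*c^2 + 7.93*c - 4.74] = 0.52*c + 7.93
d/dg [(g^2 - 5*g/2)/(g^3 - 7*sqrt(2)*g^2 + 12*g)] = (-g^2 + 5*g - 35*sqrt(2)/2 + 12)/(g^4 - 14*sqrt(2)*g^3 + 122*g^2 - 168*sqrt(2)*g + 144)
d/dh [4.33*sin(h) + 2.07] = 4.33*cos(h)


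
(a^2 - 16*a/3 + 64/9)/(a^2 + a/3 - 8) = (a - 8/3)/(a + 3)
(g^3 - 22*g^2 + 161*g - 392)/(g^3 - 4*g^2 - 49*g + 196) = (g^2 - 15*g + 56)/(g^2 + 3*g - 28)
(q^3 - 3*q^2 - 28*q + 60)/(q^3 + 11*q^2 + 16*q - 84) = (q^2 - q - 30)/(q^2 + 13*q + 42)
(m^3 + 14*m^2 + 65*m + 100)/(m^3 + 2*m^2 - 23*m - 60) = (m^2 + 10*m + 25)/(m^2 - 2*m - 15)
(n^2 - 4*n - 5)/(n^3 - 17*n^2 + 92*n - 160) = (n + 1)/(n^2 - 12*n + 32)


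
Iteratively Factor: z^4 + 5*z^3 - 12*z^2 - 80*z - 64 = (z - 4)*(z^3 + 9*z^2 + 24*z + 16) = (z - 4)*(z + 4)*(z^2 + 5*z + 4) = (z - 4)*(z + 4)^2*(z + 1)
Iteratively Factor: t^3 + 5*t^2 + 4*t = (t + 4)*(t^2 + t) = t*(t + 4)*(t + 1)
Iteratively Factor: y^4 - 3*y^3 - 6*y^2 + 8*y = (y - 1)*(y^3 - 2*y^2 - 8*y) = (y - 4)*(y - 1)*(y^2 + 2*y) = (y - 4)*(y - 1)*(y + 2)*(y)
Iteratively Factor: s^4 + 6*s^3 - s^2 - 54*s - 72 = (s - 3)*(s^3 + 9*s^2 + 26*s + 24) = (s - 3)*(s + 4)*(s^2 + 5*s + 6) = (s - 3)*(s + 2)*(s + 4)*(s + 3)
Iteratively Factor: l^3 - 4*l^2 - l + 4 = (l - 4)*(l^2 - 1) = (l - 4)*(l - 1)*(l + 1)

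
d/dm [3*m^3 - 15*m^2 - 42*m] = 9*m^2 - 30*m - 42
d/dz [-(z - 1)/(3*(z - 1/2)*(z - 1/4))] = 8*(8*z^2 - 16*z + 5)/(3*(64*z^4 - 96*z^3 + 52*z^2 - 12*z + 1))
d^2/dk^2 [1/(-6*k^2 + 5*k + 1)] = 2*(-36*k^2 + 30*k + (12*k - 5)^2 + 6)/(-6*k^2 + 5*k + 1)^3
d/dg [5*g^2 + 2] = 10*g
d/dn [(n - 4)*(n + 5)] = 2*n + 1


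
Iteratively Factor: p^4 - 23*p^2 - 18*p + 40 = (p - 5)*(p^3 + 5*p^2 + 2*p - 8) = (p - 5)*(p + 2)*(p^2 + 3*p - 4) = (p - 5)*(p - 1)*(p + 2)*(p + 4)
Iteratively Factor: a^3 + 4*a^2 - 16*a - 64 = (a + 4)*(a^2 - 16) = (a - 4)*(a + 4)*(a + 4)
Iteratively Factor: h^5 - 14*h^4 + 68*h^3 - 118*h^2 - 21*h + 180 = (h + 1)*(h^4 - 15*h^3 + 83*h^2 - 201*h + 180) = (h - 5)*(h + 1)*(h^3 - 10*h^2 + 33*h - 36) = (h - 5)*(h - 3)*(h + 1)*(h^2 - 7*h + 12) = (h - 5)*(h - 3)^2*(h + 1)*(h - 4)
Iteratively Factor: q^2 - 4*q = (q)*(q - 4)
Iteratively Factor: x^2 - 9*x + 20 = (x - 4)*(x - 5)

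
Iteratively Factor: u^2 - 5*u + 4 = (u - 1)*(u - 4)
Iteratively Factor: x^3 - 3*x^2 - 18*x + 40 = (x - 2)*(x^2 - x - 20) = (x - 5)*(x - 2)*(x + 4)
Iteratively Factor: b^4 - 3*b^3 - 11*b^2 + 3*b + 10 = (b + 1)*(b^3 - 4*b^2 - 7*b + 10) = (b + 1)*(b + 2)*(b^2 - 6*b + 5) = (b - 1)*(b + 1)*(b + 2)*(b - 5)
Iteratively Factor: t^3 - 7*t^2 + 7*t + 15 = (t - 5)*(t^2 - 2*t - 3) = (t - 5)*(t - 3)*(t + 1)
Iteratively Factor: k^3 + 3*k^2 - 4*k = (k)*(k^2 + 3*k - 4) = k*(k - 1)*(k + 4)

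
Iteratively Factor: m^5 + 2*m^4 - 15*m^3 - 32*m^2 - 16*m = (m + 1)*(m^4 + m^3 - 16*m^2 - 16*m) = (m + 1)*(m + 4)*(m^3 - 3*m^2 - 4*m) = m*(m + 1)*(m + 4)*(m^2 - 3*m - 4) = m*(m + 1)^2*(m + 4)*(m - 4)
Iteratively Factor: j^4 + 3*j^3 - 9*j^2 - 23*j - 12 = (j + 4)*(j^3 - j^2 - 5*j - 3) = (j - 3)*(j + 4)*(j^2 + 2*j + 1) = (j - 3)*(j + 1)*(j + 4)*(j + 1)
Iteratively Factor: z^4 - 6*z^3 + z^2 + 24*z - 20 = (z - 5)*(z^3 - z^2 - 4*z + 4) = (z - 5)*(z - 2)*(z^2 + z - 2) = (z - 5)*(z - 2)*(z + 2)*(z - 1)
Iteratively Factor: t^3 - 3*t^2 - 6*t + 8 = (t + 2)*(t^2 - 5*t + 4) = (t - 1)*(t + 2)*(t - 4)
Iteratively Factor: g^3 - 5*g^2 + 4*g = (g - 4)*(g^2 - g) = g*(g - 4)*(g - 1)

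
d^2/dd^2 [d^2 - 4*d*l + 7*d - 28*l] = 2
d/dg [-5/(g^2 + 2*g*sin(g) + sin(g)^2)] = 10*(cos(g) + 1)/(g + sin(g))^3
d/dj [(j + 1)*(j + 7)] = 2*j + 8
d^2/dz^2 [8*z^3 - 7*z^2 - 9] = 48*z - 14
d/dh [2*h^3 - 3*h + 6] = 6*h^2 - 3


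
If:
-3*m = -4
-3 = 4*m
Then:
No Solution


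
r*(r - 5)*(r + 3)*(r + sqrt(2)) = r^4 - 2*r^3 + sqrt(2)*r^3 - 15*r^2 - 2*sqrt(2)*r^2 - 15*sqrt(2)*r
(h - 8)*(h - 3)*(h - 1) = h^3 - 12*h^2 + 35*h - 24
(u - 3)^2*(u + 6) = u^3 - 27*u + 54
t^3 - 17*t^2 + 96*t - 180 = (t - 6)^2*(t - 5)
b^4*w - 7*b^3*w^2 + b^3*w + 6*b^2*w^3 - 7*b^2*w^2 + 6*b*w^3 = b*(b - 6*w)*(b - w)*(b*w + w)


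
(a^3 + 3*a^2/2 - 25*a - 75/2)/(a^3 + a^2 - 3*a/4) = 2*(a^2 - 25)/(a*(2*a - 1))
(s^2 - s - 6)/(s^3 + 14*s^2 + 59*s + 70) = (s - 3)/(s^2 + 12*s + 35)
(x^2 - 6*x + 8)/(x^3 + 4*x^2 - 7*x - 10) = (x - 4)/(x^2 + 6*x + 5)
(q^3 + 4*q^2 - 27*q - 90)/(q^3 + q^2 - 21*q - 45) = (q + 6)/(q + 3)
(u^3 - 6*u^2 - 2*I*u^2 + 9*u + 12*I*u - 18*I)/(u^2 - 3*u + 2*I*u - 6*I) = (u^2 - u*(3 + 2*I) + 6*I)/(u + 2*I)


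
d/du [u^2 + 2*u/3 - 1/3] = 2*u + 2/3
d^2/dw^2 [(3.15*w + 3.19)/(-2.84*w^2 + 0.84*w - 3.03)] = (-(3.15*w + 3.19)*(5.68*w - 0.84)*(11.36*w - 1.68) + (53.676*w + 12.8272)*(2.84*w^2 - 0.84*w + 3.03))/(2.84*w^2 - 0.84*w + 3.03)^3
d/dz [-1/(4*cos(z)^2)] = -sin(z)/(2*cos(z)^3)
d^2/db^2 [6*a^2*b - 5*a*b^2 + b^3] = -10*a + 6*b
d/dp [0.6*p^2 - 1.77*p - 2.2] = 1.2*p - 1.77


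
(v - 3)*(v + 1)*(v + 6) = v^3 + 4*v^2 - 15*v - 18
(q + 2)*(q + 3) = q^2 + 5*q + 6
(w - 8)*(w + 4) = w^2 - 4*w - 32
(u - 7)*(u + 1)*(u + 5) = u^3 - u^2 - 37*u - 35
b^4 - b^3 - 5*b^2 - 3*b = b*(b - 3)*(b + 1)^2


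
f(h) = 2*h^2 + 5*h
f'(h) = 4*h + 5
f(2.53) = 25.45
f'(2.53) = 15.12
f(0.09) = 0.47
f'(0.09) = 5.36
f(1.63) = 13.46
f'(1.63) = 11.52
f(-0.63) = -2.36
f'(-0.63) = 2.48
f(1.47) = 11.67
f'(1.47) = 10.88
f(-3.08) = 3.57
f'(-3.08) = -7.32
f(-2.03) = -1.91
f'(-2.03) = -3.12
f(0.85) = 5.70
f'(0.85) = 8.40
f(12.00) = 348.00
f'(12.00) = 53.00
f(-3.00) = 3.00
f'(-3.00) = -7.00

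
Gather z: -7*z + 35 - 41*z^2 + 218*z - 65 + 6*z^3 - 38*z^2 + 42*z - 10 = 6*z^3 - 79*z^2 + 253*z - 40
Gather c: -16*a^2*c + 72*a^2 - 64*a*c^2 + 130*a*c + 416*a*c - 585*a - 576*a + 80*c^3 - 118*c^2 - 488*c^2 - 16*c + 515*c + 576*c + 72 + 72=72*a^2 - 1161*a + 80*c^3 + c^2*(-64*a - 606) + c*(-16*a^2 + 546*a + 1075) + 144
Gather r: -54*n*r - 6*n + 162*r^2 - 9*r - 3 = -6*n + 162*r^2 + r*(-54*n - 9) - 3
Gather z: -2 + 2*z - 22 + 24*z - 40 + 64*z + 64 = 90*z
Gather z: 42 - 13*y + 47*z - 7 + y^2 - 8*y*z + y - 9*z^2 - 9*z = y^2 - 12*y - 9*z^2 + z*(38 - 8*y) + 35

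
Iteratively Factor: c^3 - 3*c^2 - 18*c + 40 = (c - 2)*(c^2 - c - 20) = (c - 5)*(c - 2)*(c + 4)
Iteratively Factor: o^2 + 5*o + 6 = (o + 2)*(o + 3)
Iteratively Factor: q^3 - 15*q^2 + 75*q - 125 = (q - 5)*(q^2 - 10*q + 25) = (q - 5)^2*(q - 5)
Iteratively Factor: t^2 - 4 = (t - 2)*(t + 2)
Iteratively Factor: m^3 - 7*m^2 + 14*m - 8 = (m - 1)*(m^2 - 6*m + 8) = (m - 4)*(m - 1)*(m - 2)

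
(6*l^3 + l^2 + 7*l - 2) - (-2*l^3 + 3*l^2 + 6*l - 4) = 8*l^3 - 2*l^2 + l + 2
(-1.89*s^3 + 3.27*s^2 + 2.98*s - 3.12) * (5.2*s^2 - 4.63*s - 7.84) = -9.828*s^5 + 25.7547*s^4 + 15.1735*s^3 - 55.6582*s^2 - 8.9176*s + 24.4608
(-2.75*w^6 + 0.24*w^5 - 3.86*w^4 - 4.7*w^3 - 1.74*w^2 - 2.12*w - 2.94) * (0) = 0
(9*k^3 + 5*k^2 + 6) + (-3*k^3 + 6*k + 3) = 6*k^3 + 5*k^2 + 6*k + 9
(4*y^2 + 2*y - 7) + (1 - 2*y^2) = 2*y^2 + 2*y - 6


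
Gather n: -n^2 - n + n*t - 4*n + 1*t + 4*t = -n^2 + n*(t - 5) + 5*t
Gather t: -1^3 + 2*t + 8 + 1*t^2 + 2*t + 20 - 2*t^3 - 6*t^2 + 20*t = -2*t^3 - 5*t^2 + 24*t + 27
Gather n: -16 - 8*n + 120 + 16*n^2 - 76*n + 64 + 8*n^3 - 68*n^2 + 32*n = 8*n^3 - 52*n^2 - 52*n + 168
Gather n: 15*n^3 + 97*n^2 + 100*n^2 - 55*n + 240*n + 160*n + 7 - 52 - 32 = 15*n^3 + 197*n^2 + 345*n - 77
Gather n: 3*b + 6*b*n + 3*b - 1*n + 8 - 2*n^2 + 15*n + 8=6*b - 2*n^2 + n*(6*b + 14) + 16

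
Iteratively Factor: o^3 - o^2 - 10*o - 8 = (o + 2)*(o^2 - 3*o - 4) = (o - 4)*(o + 2)*(o + 1)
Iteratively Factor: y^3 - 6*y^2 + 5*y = (y - 5)*(y^2 - y) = y*(y - 5)*(y - 1)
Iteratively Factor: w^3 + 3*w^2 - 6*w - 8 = (w - 2)*(w^2 + 5*w + 4) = (w - 2)*(w + 4)*(w + 1)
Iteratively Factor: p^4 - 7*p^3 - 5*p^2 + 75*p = (p + 3)*(p^3 - 10*p^2 + 25*p) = (p - 5)*(p + 3)*(p^2 - 5*p) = p*(p - 5)*(p + 3)*(p - 5)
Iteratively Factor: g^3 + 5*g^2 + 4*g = (g + 4)*(g^2 + g) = (g + 1)*(g + 4)*(g)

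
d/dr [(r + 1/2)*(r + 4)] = 2*r + 9/2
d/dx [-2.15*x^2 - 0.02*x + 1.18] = -4.3*x - 0.02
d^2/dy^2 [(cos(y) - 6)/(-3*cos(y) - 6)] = 8*(sin(y)^2 + 2*cos(y) + 1)/(3*(cos(y) + 2)^3)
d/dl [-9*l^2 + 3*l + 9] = 3 - 18*l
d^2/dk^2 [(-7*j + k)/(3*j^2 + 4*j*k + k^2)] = 2*(3*(j - k)*(3*j^2 + 4*j*k + k^2) - 4*(2*j + k)^2*(7*j - k))/(3*j^2 + 4*j*k + k^2)^3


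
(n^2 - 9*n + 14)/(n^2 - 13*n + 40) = (n^2 - 9*n + 14)/(n^2 - 13*n + 40)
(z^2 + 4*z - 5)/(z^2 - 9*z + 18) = (z^2 + 4*z - 5)/(z^2 - 9*z + 18)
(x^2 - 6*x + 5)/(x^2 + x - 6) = (x^2 - 6*x + 5)/(x^2 + x - 6)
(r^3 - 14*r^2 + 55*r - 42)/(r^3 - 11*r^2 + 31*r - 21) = (r - 6)/(r - 3)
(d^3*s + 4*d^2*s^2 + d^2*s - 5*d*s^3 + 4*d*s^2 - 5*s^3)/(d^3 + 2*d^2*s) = s*(d^3 + 4*d^2*s + d^2 - 5*d*s^2 + 4*d*s - 5*s^2)/(d^2*(d + 2*s))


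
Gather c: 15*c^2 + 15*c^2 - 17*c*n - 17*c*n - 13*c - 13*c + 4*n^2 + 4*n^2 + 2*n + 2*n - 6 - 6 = 30*c^2 + c*(-34*n - 26) + 8*n^2 + 4*n - 12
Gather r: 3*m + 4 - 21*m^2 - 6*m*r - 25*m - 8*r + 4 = -21*m^2 - 22*m + r*(-6*m - 8) + 8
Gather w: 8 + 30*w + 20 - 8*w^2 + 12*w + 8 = -8*w^2 + 42*w + 36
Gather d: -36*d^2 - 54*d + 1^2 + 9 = -36*d^2 - 54*d + 10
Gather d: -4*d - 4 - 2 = -4*d - 6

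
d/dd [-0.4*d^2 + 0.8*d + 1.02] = 0.8 - 0.8*d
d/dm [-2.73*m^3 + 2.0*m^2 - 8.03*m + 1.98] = -8.19*m^2 + 4.0*m - 8.03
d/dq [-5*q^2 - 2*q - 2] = -10*q - 2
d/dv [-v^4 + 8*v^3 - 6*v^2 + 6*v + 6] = -4*v^3 + 24*v^2 - 12*v + 6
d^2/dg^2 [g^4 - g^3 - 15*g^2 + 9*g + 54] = 12*g^2 - 6*g - 30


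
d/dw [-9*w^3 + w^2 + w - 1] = -27*w^2 + 2*w + 1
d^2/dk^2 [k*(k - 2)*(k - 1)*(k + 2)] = 12*k^2 - 6*k - 8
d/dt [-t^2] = -2*t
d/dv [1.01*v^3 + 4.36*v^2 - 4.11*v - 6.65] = 3.03*v^2 + 8.72*v - 4.11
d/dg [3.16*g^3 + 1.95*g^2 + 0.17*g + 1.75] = 9.48*g^2 + 3.9*g + 0.17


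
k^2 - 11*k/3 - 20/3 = (k - 5)*(k + 4/3)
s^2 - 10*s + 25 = (s - 5)^2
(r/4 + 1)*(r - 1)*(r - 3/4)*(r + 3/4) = r^4/4 + 3*r^3/4 - 73*r^2/64 - 27*r/64 + 9/16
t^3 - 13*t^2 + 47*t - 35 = (t - 7)*(t - 5)*(t - 1)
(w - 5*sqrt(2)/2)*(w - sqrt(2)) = w^2 - 7*sqrt(2)*w/2 + 5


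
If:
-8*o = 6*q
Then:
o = -3*q/4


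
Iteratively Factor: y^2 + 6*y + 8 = (y + 2)*(y + 4)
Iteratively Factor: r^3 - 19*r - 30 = (r + 3)*(r^2 - 3*r - 10) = (r + 2)*(r + 3)*(r - 5)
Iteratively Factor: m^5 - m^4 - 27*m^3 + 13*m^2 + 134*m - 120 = (m + 3)*(m^4 - 4*m^3 - 15*m^2 + 58*m - 40) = (m - 5)*(m + 3)*(m^3 + m^2 - 10*m + 8) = (m - 5)*(m + 3)*(m + 4)*(m^2 - 3*m + 2) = (m - 5)*(m - 2)*(m + 3)*(m + 4)*(m - 1)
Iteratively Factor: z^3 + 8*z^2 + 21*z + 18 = (z + 3)*(z^2 + 5*z + 6) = (z + 2)*(z + 3)*(z + 3)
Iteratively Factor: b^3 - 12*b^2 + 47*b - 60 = (b - 3)*(b^2 - 9*b + 20) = (b - 4)*(b - 3)*(b - 5)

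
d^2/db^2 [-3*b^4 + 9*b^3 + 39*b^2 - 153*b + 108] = -36*b^2 + 54*b + 78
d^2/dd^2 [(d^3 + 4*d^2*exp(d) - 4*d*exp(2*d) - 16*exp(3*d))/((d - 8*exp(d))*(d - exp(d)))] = (13*d^6 + 69*d^5*exp(d) - 444*d^4*exp(2*d) - 420*d^4*exp(d) + 1932*d^3*exp(3*d) + 1440*d^3*exp(2*d) + 210*d^3*exp(d) - 5472*d^2*exp(4*d) - 2880*d^2*exp(3*d) - 720*d^2*exp(2*d) + 3456*d*exp(5*d) + 4800*d*exp(4*d) + 1440*d*exp(3*d) - 1024*exp(6*d) - 2400*exp(4*d))*exp(d)/(d^6 - 27*d^5*exp(d) + 267*d^4*exp(2*d) - 1161*d^3*exp(3*d) + 2136*d^2*exp(4*d) - 1728*d*exp(5*d) + 512*exp(6*d))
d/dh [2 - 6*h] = -6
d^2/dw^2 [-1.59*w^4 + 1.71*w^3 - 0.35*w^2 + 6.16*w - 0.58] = -19.08*w^2 + 10.26*w - 0.7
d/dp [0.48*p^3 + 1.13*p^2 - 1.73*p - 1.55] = 1.44*p^2 + 2.26*p - 1.73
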